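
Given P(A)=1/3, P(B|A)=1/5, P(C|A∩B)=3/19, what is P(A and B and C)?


P(A∩B∩C) = P(A) * P(B|A) * P(C|A∩B)
= 1/3 * 1/5 * 3/19
= 1/15 * 3/19 = 1/95

1/95


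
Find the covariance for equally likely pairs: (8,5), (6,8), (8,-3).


E[X]=22/3, E[Y]=10/3, E[XY]=64/3
Cov(X,Y) = E[XY] - E[X]E[Y] = 64/3 - 22/3*10/3 = -28/9

-28/9


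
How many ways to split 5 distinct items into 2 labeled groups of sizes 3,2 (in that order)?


5! = 120
Denominator: 3!=6 * 2!=2
Coefficient = 120 / 12 = 10

10


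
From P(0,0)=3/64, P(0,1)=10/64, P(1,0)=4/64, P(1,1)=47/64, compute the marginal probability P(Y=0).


P(Y=0) = P(0,0)+P(1,0) = 3/64 + 4/64 = 7/64

7/64


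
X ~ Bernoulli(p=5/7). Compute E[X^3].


For Bernoulli: X in {0,1}
E[X^3] = 0^3*(1-5/7) + 1^3*5/7 = 5/7

5/7


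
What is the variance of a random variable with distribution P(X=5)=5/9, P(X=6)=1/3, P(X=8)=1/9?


E[X] = 17/3, E[X^2] = 33
Var(X) = E[X^2] - (E[X])^2 = 33 - (17/3)^2 = 8/9

8/9


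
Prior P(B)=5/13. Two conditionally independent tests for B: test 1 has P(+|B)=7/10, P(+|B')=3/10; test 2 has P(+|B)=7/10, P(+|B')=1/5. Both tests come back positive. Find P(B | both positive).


After test 1: P(+) = 7/10*5/13 + 3/10*8/13 = 59/130
P(B|+) = (7/26)/(59/130) = 35/59
After test 2 (use post1 as new prior): P(+) = 7/10*35/59 + 1/5*24/59 = 293/590
P(B|+,+) = (49/118)/(293/590) = 245/293

245/293


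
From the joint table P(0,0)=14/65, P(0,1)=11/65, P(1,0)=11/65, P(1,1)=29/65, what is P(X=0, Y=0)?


Read from table: P(X=0, Y=0) = 14/65

14/65


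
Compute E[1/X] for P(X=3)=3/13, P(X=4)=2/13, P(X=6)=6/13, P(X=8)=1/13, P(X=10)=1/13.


E[1/X] = sum(g(x)*P(x))
= 1/3*3/13 + 1/4*2/13 + 1/6*6/13 + 1/8*1/13 + 1/10*1/13
= 109/520

109/520


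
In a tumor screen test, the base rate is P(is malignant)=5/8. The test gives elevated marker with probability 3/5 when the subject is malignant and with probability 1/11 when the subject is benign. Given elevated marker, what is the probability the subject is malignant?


P(A) = P(A|B)P(B) + P(A|B')P(B') = 3/5*5/8 + 1/11*3/8 = 9/22
P(B|A) = P(A|B)P(B)/P(A) = (3/8)/(9/22) = 11/12

11/12


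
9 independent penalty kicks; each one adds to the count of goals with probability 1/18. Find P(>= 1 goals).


P(at least one) = 1 - P(none)
P(none) = (1 - 1/18)^9 = (17/18)^9 = 118587876497/198359290368
P(at least one) = 1 - 118587876497/198359290368 = 79771413871/198359290368

79771413871/198359290368


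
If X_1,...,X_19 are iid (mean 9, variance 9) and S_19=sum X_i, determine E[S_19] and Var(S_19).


E[S_n] = n*mu = 19*9 = 171
Var(S_n) = n*sigma^2 = 19*9 = 171

E[S_19]=171, Var(S_19)=171


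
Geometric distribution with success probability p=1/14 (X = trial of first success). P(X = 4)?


P(X=4) = (1-p)^3 * p = (13/14)^3 * 1/14
= 2197/2744 * 1/14 = 2197/38416

2197/38416


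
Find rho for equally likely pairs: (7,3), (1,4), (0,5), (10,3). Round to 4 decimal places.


Cov(X,Y) = -3.1250, Var(X) = 17.2500, Var(Y) = 0.6875
rho = Cov/(sqrt(VarX)*sqrt(VarY)) = -0.9074

-0.9074


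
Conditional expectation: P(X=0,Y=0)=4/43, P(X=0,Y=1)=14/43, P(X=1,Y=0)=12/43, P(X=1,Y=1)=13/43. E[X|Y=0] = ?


P(Y=0) = 16/43
E[X|Y=0] = (0*4 + 1*12)/16 = 12/16 = 3/4

3/4


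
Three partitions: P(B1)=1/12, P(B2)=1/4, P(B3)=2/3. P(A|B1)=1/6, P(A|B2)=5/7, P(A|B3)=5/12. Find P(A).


P(A) = P(A|B1)P(B1) + P(A|B2)P(B2) + P(A|B3)P(B3)
= 1/6*1/12 + 5/7*1/4 + 5/12*2/3
= 1/72 + 5/28 + 5/18 = 79/168

79/168


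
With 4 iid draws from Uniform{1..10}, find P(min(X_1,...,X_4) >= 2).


P(min >= 2) = P(all X_i >= 2) = (P(X_1 >= 2))^4
= (9/10)^4 = 6561/10000

6561/10000


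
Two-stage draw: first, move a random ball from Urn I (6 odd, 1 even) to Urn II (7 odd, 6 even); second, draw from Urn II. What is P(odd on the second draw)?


P(transfer odd) = 6/7; P(transfer even) = 1/7
If odd transferred: Urn II has 8 odd of 14, so P(odd|odd moved) = 4/7
If even transferred: Urn II has 7 odd of 14, so P(odd|even moved) = 1/2
By total probability: P(odd) = 6/7*4/7 + 1/7*1/2 = 55/98

55/98


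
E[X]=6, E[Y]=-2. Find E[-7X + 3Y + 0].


E[-7X + 3Y + 0] = -7*E[X] + 3*E[Y] + 0
= (-7)*(6) + (3)*(-2) + (0)
= -42 - 6 + 0 = -48

-48


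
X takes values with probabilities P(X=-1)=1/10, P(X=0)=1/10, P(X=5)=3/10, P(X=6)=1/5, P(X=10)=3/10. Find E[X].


E[X] = sum(x * P(x))
= -1*1/10 + 0*1/10 + 5*3/10 + 6*1/5 + 10*3/10
= 28/5

28/5


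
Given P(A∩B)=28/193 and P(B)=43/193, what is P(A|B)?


P(A|B) = P(A∩B)/P(B) = (28/193)/(43/193) = 28/43

28/43


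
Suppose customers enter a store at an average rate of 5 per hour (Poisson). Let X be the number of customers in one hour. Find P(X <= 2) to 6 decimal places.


P(X<=2) = e^(-5)*5^0/0! + e^(-5)*5^1/1! + e^(-5)*5^2/2!
≈ 0.0067379470 + 0.0336897350 + 0.0842243375
= 0.1246520195
≈ 0.124652

0.124652


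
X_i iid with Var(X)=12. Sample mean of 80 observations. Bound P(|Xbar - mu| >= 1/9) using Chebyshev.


Var(Xbar) = Var(X)/n = 12/80
Chebyshev: P(|Xbar-mu| >= 1/9) <= Var(Xbar)/(1/9)^2 = (3/20)/(1/81) = 243/20
Bound exceeds 1, so trivial bound: 1

1


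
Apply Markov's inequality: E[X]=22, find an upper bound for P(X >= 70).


Markov: P(X >= a) <= E[X]/a
P(X >= 70) <= 22/70 = 11/35

11/35


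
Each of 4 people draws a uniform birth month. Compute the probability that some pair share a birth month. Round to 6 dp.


P(all different) = prod((12-i)/12 for i=0..3) = 0.572917
P(at least one match) = 1 - 0.572917 = 0.427083

0.427083


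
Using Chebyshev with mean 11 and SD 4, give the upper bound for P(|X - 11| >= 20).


k = 20/4 = 5
Chebyshev: P(|X-mu| >= k*sigma) <= 1/k^2 = 1/5^2 = 1/25

1/25


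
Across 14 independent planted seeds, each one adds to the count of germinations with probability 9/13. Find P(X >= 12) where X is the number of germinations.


P(X>=12) = P(X=12) + P(X=13) + P(X=14)
= 31632108085872/302875106592253 + 142344486386424/3937376385699289 + 22876792454961/3937376385699289
= 44341437227517/302875106592253

44341437227517/302875106592253


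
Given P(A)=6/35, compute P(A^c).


P(A') = 1 - P(A) = 1 - 6/35 = 29/35

29/35


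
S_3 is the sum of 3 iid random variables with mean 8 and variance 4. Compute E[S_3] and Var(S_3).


E[S_n] = n*mu = 3*8 = 24
Var(S_n) = n*sigma^2 = 3*4 = 12

E[S_3]=24, Var(S_3)=12


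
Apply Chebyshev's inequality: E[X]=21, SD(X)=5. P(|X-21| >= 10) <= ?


k = 10/5 = 2
Chebyshev: P(|X-mu| >= k*sigma) <= 1/k^2 = 1/2^2 = 1/4

1/4


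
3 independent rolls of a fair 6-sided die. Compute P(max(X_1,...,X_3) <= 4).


P(max <= 4) = P(all X_i <= 4) = (P(X_1 <= 4))^3
= (4/6)^3 = (2/3)^3 = 8/27

8/27


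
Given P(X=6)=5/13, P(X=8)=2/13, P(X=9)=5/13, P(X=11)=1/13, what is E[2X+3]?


E[2X+3] = sum(g(x)*P(x))
= 15*5/13 + 19*2/13 + 21*5/13 + 25*1/13
= 243/13

243/13


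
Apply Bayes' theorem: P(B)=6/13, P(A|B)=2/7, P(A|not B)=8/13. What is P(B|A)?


P(A) = P(A|B)P(B) + P(A|B')P(B') = 2/7*6/13 + 8/13*7/13 = 548/1183
P(B|A) = P(A|B)P(B)/P(A) = (12/91)/(548/1183) = 39/137

39/137


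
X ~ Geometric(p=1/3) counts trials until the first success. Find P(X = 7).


P(X=7) = (1-p)^6 * p = (2/3)^6 * 1/3
= 64/729 * 1/3 = 64/2187

64/2187


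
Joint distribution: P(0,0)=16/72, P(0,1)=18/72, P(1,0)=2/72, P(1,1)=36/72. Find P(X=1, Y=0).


Read from table: P(X=1, Y=0) = 2/72 = 1/36

1/36


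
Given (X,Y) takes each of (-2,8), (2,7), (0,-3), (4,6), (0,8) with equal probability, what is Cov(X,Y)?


E[X]=4/5, E[Y]=26/5, E[XY]=22/5
Cov(X,Y) = E[XY] - E[X]E[Y] = 22/5 - 4/5*26/5 = 6/25

6/25


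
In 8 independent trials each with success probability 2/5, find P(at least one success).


P(at least one) = 1 - P(none)
P(none) = (1 - 2/5)^8 = (3/5)^8 = 6561/390625
P(at least one) = 1 - 6561/390625 = 384064/390625

384064/390625


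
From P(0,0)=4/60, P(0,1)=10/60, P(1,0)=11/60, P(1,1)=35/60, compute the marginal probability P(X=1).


P(X=1) = P(1,0)+P(1,1) = 11/60 + 35/60 = 46/60 = 23/30

23/30


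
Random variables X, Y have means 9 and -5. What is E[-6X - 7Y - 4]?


E[-6X - 7Y - 4] = -6*E[X] - 7*E[Y] - 4
= (-6)*(9) + (-7)*(-5) + (-4)
= -54 + 35 - 4 = -23

-23


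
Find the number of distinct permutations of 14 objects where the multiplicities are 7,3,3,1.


14! = 87178291200
Denominator: 7!=5040 * 3!=6 * 3!=6 * 1!=1
Coefficient = 87178291200 / 181440 = 480480

480480


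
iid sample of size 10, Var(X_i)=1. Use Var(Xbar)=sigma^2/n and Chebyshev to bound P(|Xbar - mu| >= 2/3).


Var(Xbar) = Var(X)/n = 1/10
Chebyshev: P(|Xbar-mu| >= 2/3) <= Var(Xbar)/(2/3)^2 = (1/10)/(4/9) = 9/40

9/40


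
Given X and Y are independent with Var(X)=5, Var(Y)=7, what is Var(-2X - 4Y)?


Independence => Cov(X,Y)=0
Var(-2X - 4Y) = (-2)^2*Var(X) + (-4)^2*Var(Y)
= 4*5 + 16*7 = 132

132


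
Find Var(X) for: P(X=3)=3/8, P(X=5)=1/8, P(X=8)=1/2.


E[X] = 23/4, E[X^2] = 77/2
Var(X) = E[X^2] - (E[X])^2 = 77/2 - (23/4)^2 = 87/16

87/16


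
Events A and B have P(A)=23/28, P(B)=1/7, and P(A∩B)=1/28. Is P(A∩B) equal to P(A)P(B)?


P(A)*P(B) = 23/28*1/7 = 23/196
P(A∩B) = 1/28 != 23/196, so not independent

No, A and B are not independent


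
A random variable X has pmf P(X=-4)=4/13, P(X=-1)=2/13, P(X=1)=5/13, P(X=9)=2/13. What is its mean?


E[X] = sum(x * P(x))
= -4*4/13 - 1*2/13 + 1*5/13 + 9*2/13
= 5/13

5/13


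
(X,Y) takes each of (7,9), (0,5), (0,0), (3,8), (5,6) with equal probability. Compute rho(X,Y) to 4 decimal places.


Cov(X,Y) = 6.6000, Var(X) = 7.6000, Var(Y) = 9.8400
rho = Cov/(sqrt(VarX)*sqrt(VarY)) = 0.7632

0.7632


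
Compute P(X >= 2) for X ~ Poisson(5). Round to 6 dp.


P(X>=2) = 1 - P(X<=1) = 1 - (e^(-5)*5^0/0! + e^(-5)*5^1/1!)
≈ 1 - (0.0067379470 + 0.0336897350)
= 1 - 0.0404276820 = 0.9595723180
≈ 0.959572

0.959572


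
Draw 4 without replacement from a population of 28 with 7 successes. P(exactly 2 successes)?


P(X=2) = C(7,2)*C(21,2) / C(28,4)
= 21*210 / 20475
= 4410/20475 = 14/65

14/65


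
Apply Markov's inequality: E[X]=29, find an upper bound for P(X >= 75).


Markov: P(X >= a) <= E[X]/a
P(X >= 75) <= 29/75

29/75


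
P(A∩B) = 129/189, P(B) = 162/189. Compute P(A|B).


P(A|B) = P(A∩B)/P(B) = (129/189)/(162/189) = 129/162 = 43/54

43/54


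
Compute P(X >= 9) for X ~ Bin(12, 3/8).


P(X>=9) = P(X=9) + P(X=10) + P(X=11) + P(X=12)
= 135320625/17179869184 + 48715425/34359738368 + 2657205/17179869184 + 531441/68719476736
= 649873611/68719476736

649873611/68719476736


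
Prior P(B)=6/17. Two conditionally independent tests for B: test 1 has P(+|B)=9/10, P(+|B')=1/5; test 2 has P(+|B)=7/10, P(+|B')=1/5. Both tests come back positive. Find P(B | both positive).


After test 1: P(+) = 9/10*6/17 + 1/5*11/17 = 38/85
P(B|+) = (27/85)/(38/85) = 27/38
After test 2 (use post1 as new prior): P(+) = 7/10*27/38 + 1/5*11/38 = 211/380
P(B|+,+) = (189/380)/(211/380) = 189/211

189/211


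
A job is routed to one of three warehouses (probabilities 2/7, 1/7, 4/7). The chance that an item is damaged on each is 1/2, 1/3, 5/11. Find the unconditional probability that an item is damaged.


P(A) = P(A|B1)P(B1) + P(A|B2)P(B2) + P(A|B3)P(B3)
= 1/2*2/7 + 1/3*1/7 + 5/11*4/7
= 1/7 + 1/21 + 20/77 = 104/231

104/231


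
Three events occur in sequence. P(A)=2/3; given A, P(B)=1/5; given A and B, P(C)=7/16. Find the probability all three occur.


P(A∩B∩C) = P(A) * P(B|A) * P(C|A∩B)
= 2/3 * 1/5 * 7/16
= 2/15 * 7/16 = 7/120

7/120


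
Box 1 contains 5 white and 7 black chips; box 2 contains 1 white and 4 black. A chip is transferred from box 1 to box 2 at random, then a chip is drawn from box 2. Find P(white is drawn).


P(transfer white) = 5/12; P(transfer black) = 7/12
If white transferred: Urn II has 2 white of 6, so P(white|white moved) = 1/3
If black transferred: Urn II has 1 white of 6, so P(white|black moved) = 1/6
By total probability: P(white) = 5/12*1/3 + 7/12*1/6 = 17/72

17/72


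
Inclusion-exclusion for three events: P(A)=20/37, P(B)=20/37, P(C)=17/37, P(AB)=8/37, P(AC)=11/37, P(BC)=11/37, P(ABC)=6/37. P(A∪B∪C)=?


P(A∪B∪C) = P(A)+P(B)+P(C) - P(AB)-P(AC)-P(BC) + P(ABC)
= 20/37+20/37+17/37 - 8/37-11/37-11/37 + 6/37
= 33/37

33/37


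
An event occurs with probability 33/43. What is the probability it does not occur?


P(A') = 1 - P(A) = 1 - 33/43 = 10/43

10/43


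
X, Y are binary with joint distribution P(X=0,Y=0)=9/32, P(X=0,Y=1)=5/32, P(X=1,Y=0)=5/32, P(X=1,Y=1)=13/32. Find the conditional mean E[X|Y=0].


P(Y=0) = 14/32
E[X|Y=0] = (0*9 + 1*5)/14 = 5/14

5/14


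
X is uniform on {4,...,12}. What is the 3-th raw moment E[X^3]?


E[X^3] = (1/9) * sum(x^3 for x=4..12)
= 6048/9 = 672

672


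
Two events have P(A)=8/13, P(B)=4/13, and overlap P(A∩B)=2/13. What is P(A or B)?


P(A∪B) = P(A) + P(B) - P(A∩B)
= 8/13 + 4/13 - 2/13 = 10/13

10/13


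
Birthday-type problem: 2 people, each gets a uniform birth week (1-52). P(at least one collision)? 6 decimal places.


P(all different) = prod((52-i)/52 for i=0..1) = 0.980769
P(at least one match) = 1 - 0.980769 = 0.019231

0.019231


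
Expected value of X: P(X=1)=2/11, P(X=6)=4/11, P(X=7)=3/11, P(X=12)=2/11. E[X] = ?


E[X] = sum(x * P(x))
= 1*2/11 + 6*4/11 + 7*3/11 + 12*2/11
= 71/11

71/11


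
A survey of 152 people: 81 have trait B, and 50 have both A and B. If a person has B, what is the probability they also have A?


P(A|B) = P(A∩B)/P(B) = (50/152)/(81/152) = 50/81

50/81


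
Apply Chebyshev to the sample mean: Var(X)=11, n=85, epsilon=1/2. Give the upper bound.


Var(Xbar) = Var(X)/n = 11/85
Chebyshev: P(|Xbar-mu| >= 1/2) <= Var(Xbar)/(1/2)^2 = (11/85)/(1/4) = 44/85

44/85


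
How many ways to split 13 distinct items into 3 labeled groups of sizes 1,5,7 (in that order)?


13! = 6227020800
Denominator: 1!=1 * 5!=120 * 7!=5040
Coefficient = 6227020800 / 604800 = 10296

10296


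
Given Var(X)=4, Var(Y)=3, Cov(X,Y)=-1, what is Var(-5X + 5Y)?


Var(-5X + 5Y) = (-5)^2*Var(X) + 5^2*Var(Y) + 2*(-5)*5*Cov(X,Y)
= 25*4 + 25*3 - 50*(-1)
= 100 + 75 + 50 = 225

225


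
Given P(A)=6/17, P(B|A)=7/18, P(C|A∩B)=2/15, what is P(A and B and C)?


P(A∩B∩C) = P(A) * P(B|A) * P(C|A∩B)
= 6/17 * 7/18 * 2/15
= 7/51 * 2/15 = 14/765

14/765


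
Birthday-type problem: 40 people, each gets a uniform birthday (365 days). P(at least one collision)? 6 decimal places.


P(all different) = prod((365-i)/365 for i=0..39) = 0.108768
P(at least one match) = 1 - 0.108768 = 0.891232

0.891232


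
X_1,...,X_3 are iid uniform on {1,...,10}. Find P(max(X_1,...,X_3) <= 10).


P(max <= 10) = P(all X_i <= 10) = (P(X_1 <= 10))^3
= (10/10)^3 = 1^3 = 1

1


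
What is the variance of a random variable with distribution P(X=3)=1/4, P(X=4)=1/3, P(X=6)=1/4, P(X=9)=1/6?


E[X] = 61/12, E[X^2] = 361/12
Var(X) = E[X^2] - (E[X])^2 = 361/12 - (61/12)^2 = 611/144

611/144


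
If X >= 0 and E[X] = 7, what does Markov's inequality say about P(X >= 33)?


Markov: P(X >= a) <= E[X]/a
P(X >= 33) <= 7/33

7/33


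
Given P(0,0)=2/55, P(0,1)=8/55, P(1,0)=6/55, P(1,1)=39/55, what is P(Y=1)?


P(Y=1) = P(0,1)+P(1,1) = 8/55 + 39/55 = 47/55

47/55


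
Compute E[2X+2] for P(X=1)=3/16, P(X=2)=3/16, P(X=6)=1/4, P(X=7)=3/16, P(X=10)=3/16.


E[2X+2] = sum(g(x)*P(x))
= 4*3/16 + 6*3/16 + 14*1/4 + 16*3/16 + 22*3/16
= 25/2

25/2


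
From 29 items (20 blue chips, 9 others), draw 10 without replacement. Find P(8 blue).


P(X=8) = C(20,8)*C(9,2) / C(29,10)
= 125970*36 / 20030010
= 4534920/20030010 = 11628/51359

11628/51359


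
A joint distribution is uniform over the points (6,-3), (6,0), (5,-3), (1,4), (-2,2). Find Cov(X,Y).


E[X]=16/5, E[Y]=0, E[XY]=-33/5
Cov(X,Y) = E[XY] - E[X]E[Y] = -33/5 - 16/5*0 = -33/5

-33/5


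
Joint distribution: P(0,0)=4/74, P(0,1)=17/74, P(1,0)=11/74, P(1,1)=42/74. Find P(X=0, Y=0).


Read from table: P(X=0, Y=0) = 4/74 = 2/37

2/37


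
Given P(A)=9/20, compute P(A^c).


P(A') = 1 - P(A) = 1 - 9/20 = 11/20

11/20


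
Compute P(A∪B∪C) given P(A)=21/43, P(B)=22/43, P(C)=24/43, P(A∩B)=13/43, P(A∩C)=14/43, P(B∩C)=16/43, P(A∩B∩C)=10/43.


P(A∪B∪C) = P(A)+P(B)+P(C) - P(AB)-P(AC)-P(BC) + P(ABC)
= 21/43+22/43+24/43 - 13/43-14/43-16/43 + 10/43
= 34/43

34/43


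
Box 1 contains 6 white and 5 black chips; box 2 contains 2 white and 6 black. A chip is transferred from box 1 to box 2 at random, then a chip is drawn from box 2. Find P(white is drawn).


P(transfer white) = 6/11; P(transfer black) = 5/11
If white transferred: Urn II has 3 white of 9, so P(white|white moved) = 1/3
If black transferred: Urn II has 2 white of 9, so P(white|black moved) = 2/9
By total probability: P(white) = 6/11*1/3 + 5/11*2/9 = 28/99

28/99


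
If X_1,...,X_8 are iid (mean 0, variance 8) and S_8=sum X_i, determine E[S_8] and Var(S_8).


E[S_n] = n*mu = 8*0 = 0
Var(S_n) = n*sigma^2 = 8*8 = 64

E[S_8]=0, Var(S_8)=64


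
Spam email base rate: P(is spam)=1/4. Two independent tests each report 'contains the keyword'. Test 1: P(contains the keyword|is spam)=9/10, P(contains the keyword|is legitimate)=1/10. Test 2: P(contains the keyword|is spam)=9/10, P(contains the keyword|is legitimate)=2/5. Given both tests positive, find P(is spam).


After test 1: P(+) = 9/10*1/4 + 1/10*3/4 = 3/10
P(B|+) = (9/40)/(3/10) = 3/4
After test 2 (use post1 as new prior): P(+) = 9/10*3/4 + 2/5*1/4 = 31/40
P(B|+,+) = (27/40)/(31/40) = 27/31

27/31


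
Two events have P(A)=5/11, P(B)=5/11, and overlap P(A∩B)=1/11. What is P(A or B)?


P(A∪B) = P(A) + P(B) - P(A∩B)
= 5/11 + 5/11 - 1/11 = 9/11

9/11


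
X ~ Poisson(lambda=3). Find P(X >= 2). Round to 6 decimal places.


P(X>=2) = 1 - P(X<=1) = 1 - (e^(-3)*3^0/0! + e^(-3)*3^1/1!)
≈ 1 - (0.0497870684 + 0.1493612051)
= 1 - 0.1991482735 = 0.8008517265
≈ 0.800852

0.800852


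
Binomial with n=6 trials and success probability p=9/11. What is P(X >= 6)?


P(X>=6) = P(X=6)
= 531441/1771561
= 531441/1771561

531441/1771561


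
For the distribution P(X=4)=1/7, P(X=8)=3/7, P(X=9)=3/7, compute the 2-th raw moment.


E[X^2] = sum(x^2 * P(x))
= 16*1/7 + 64*3/7 + 81*3/7
= 451/7

451/7


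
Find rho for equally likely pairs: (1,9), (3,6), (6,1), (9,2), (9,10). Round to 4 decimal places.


Cov(X,Y) = -3.1600, Var(X) = 10.2400, Var(Y) = 13.0400
rho = Cov/(sqrt(VarX)*sqrt(VarY)) = -0.2735

-0.2735


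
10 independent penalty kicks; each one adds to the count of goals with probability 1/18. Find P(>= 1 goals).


P(at least one) = 1 - P(none)
P(none) = (1 - 1/18)^10 = (17/18)^10 = 2015993900449/3570467226624
P(at least one) = 1 - 2015993900449/3570467226624 = 1554473326175/3570467226624

1554473326175/3570467226624


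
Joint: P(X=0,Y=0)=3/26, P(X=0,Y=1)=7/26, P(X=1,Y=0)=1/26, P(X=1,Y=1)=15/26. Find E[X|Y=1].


P(Y=1) = 22/26
E[X|Y=1] = (0*7 + 1*15)/22 = 15/22

15/22


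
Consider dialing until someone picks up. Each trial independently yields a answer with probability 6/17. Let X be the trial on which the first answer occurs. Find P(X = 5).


P(X=5) = (1-p)^4 * p = (11/17)^4 * 6/17
= 14641/83521 * 6/17 = 87846/1419857

87846/1419857


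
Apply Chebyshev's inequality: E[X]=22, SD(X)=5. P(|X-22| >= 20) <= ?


k = 20/5 = 4
Chebyshev: P(|X-mu| >= k*sigma) <= 1/k^2 = 1/4^2 = 1/16

1/16


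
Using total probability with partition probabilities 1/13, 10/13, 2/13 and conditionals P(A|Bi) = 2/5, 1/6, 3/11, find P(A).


P(A) = P(A|B1)P(B1) + P(A|B2)P(B2) + P(A|B3)P(B3)
= 2/5*1/13 + 1/6*10/13 + 3/11*2/13
= 2/65 + 5/39 + 6/143 = 431/2145

431/2145


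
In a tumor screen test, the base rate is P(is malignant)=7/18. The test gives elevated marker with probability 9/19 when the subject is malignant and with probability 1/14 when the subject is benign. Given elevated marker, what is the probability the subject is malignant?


P(A) = P(A|B)P(B) + P(A|B')P(B') = 9/19*7/18 + 1/14*11/18 = 1091/4788
P(B|A) = P(A|B)P(B)/P(A) = (7/38)/(1091/4788) = 882/1091

882/1091


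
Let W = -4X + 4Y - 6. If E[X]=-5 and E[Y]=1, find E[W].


E[-4X + 4Y - 6] = -4*E[X] + 4*E[Y] - 6
= (-4)*(-5) + (4)*(1) + (-6)
= 20 + 4 - 6 = 18

18


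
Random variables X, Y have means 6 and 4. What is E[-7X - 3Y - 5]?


E[-7X - 3Y - 5] = -7*E[X] - 3*E[Y] - 5
= (-7)*(6) + (-3)*(4) + (-5)
= -42 - 12 - 5 = -59

-59


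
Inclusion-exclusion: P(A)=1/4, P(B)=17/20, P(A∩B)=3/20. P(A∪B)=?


P(A∪B) = P(A) + P(B) - P(A∩B)
= 1/4 + 17/20 - 3/20 = 19/20

19/20


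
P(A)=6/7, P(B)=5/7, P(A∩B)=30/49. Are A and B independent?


P(A)*P(B) = 6/7*5/7 = 30/49
P(A∩B) = 30/49, which equals P(A)P(B), so independent

Yes, A and B are independent


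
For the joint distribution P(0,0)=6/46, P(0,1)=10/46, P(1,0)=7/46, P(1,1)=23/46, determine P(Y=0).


P(Y=0) = P(0,0)+P(1,0) = 6/46 + 7/46 = 13/46

13/46


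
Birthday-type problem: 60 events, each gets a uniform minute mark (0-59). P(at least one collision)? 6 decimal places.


P(all different) = prod((60-i)/60 for i=0..59) = 0.000000
P(at least one match) = 1 - 0.000000 = 1.000000

1.000000


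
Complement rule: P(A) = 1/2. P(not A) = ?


P(A') = 1 - P(A) = 1 - 1/2 = 1/2

1/2


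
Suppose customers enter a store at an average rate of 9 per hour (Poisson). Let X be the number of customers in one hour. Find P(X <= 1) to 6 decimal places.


P(X<=1) = e^(-9)*9^0/0! + e^(-9)*9^1/1!
≈ 0.0001234098 + 0.0011106882
= 0.0012340980
≈ 0.001234

0.001234


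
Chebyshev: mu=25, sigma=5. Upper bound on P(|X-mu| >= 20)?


k = 20/5 = 4
Chebyshev: P(|X-mu| >= k*sigma) <= 1/k^2 = 1/4^2 = 1/16

1/16


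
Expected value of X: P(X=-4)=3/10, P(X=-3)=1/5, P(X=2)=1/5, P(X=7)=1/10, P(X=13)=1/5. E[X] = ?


E[X] = sum(x * P(x))
= -4*3/10 - 3*1/5 + 2*1/5 + 7*1/10 + 13*1/5
= 19/10

19/10


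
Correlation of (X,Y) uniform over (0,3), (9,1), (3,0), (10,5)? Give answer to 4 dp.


Cov(X,Y) = 2.3750, Var(X) = 17.2500, Var(Y) = 3.6875
rho = Cov/(sqrt(VarX)*sqrt(VarY)) = 0.2978

0.2978


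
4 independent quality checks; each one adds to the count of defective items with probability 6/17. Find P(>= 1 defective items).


P(at least one) = 1 - P(none)
P(none) = (1 - 6/17)^4 = (11/17)^4 = 14641/83521
P(at least one) = 1 - 14641/83521 = 68880/83521

68880/83521


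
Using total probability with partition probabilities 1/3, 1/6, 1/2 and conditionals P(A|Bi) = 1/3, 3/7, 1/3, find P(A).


P(A) = P(A|B1)P(B1) + P(A|B2)P(B2) + P(A|B3)P(B3)
= 1/3*1/3 + 3/7*1/6 + 1/3*1/2
= 1/9 + 1/14 + 1/6 = 22/63

22/63


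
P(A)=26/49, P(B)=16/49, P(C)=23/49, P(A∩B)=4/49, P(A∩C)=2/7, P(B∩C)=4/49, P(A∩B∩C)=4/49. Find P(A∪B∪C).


P(A∪B∪C) = P(A)+P(B)+P(C) - P(AB)-P(AC)-P(BC) + P(ABC)
= 26/49+16/49+23/49 - 4/49-2/7-4/49 + 4/49
= 47/49

47/49


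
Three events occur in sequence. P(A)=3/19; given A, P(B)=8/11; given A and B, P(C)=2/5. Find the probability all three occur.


P(A∩B∩C) = P(A) * P(B|A) * P(C|A∩B)
= 3/19 * 8/11 * 2/5
= 24/209 * 2/5 = 48/1045

48/1045


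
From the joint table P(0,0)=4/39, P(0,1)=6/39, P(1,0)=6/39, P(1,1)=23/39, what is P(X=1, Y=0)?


Read from table: P(X=1, Y=0) = 6/39 = 2/13

2/13


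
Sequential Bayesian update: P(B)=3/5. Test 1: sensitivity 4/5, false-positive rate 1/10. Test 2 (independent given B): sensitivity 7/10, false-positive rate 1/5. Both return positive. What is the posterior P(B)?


After test 1: P(+) = 4/5*3/5 + 1/10*2/5 = 13/25
P(B|+) = (12/25)/(13/25) = 12/13
After test 2 (use post1 as new prior): P(+) = 7/10*12/13 + 1/5*1/13 = 43/65
P(B|+,+) = (42/65)/(43/65) = 42/43

42/43


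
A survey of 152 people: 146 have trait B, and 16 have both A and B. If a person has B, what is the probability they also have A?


P(A|B) = P(A∩B)/P(B) = (16/152)/(146/152) = 16/146 = 8/73

8/73


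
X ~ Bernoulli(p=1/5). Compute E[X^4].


For Bernoulli: X in {0,1}
E[X^4] = 0^4*(1-1/5) + 1^4*1/5 = 1/5

1/5


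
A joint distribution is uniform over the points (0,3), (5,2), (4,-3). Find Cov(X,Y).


E[X]=3, E[Y]=2/3, E[XY]=-2/3
Cov(X,Y) = E[XY] - E[X]E[Y] = -2/3 - 3*2/3 = -8/3

-8/3


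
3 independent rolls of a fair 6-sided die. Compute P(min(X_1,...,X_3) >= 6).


P(min >= 6) = P(all X_i >= 6) = (P(X_1 >= 6))^3
= (1/6)^3 = 1/216

1/216


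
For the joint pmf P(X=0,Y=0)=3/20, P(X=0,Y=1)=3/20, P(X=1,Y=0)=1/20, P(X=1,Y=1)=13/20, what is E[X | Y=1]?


P(Y=1) = 16/20
E[X|Y=1] = (0*3 + 1*13)/16 = 13/16

13/16


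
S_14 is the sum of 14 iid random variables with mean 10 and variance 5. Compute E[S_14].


E[S_n] = n*E[X_1] = 14*10 = 140

140


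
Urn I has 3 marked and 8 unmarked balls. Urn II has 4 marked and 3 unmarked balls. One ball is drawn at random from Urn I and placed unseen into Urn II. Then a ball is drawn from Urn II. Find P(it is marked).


P(transfer marked) = 3/11; P(transfer unmarked) = 8/11
If marked transferred: Urn II has 5 marked of 8, so P(marked|marked moved) = 5/8
If unmarked transferred: Urn II has 4 marked of 8, so P(marked|unmarked moved) = 1/2
By total probability: P(marked) = 3/11*5/8 + 8/11*1/2 = 47/88

47/88


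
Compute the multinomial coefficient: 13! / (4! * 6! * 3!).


13! = 6227020800
Denominator: 4!=24 * 6!=720 * 3!=6
Coefficient = 6227020800 / 103680 = 60060

60060


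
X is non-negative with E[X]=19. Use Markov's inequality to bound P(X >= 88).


Markov: P(X >= a) <= E[X]/a
P(X >= 88) <= 19/88

19/88


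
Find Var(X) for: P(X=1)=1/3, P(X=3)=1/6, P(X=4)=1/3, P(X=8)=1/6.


E[X] = 7/2, E[X^2] = 107/6
Var(X) = E[X^2] - (E[X])^2 = 107/6 - (7/2)^2 = 67/12

67/12


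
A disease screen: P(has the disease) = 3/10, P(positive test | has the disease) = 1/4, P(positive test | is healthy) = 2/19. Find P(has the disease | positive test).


P(A) = P(A|B)P(B) + P(A|B')P(B') = 1/4*3/10 + 2/19*7/10 = 113/760
P(B|A) = P(A|B)P(B)/P(A) = (3/40)/(113/760) = 57/113

57/113


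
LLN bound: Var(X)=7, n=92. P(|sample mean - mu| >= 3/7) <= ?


Var(Xbar) = Var(X)/n = 7/92
Chebyshev: P(|Xbar-mu| >= 3/7) <= Var(Xbar)/(3/7)^2 = (7/92)/(9/49) = 343/828

343/828


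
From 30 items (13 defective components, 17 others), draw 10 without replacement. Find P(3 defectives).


P(X=3) = C(13,3)*C(17,7) / C(30,10)
= 286*19448 / 30045015
= 5562128/30045015 = 38896/210105

38896/210105


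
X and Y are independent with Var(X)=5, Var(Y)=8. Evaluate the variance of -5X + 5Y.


Independence => Cov(X,Y)=0
Var(-5X + 5Y) = (-5)^2*Var(X) + 5^2*Var(Y)
= 25*5 + 25*8 = 325

325


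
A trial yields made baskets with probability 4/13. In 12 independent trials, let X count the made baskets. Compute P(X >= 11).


P(X>=11) = P(X=11) + P(X=12)
= 452984832/23298085122481 + 16777216/23298085122481
= 469762048/23298085122481

469762048/23298085122481


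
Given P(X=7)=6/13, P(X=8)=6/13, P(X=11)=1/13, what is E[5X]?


E[5X] = sum(g(x)*P(x))
= 35*6/13 + 40*6/13 + 55*1/13
= 505/13

505/13


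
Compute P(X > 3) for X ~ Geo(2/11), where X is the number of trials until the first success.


P(X > 3) = P(first 3 trials all fail) = (1-p)^3 = (9/11)^3 = 729/1331

729/1331


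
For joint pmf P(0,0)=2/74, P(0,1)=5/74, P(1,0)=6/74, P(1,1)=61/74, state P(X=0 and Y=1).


Read from table: P(X=0, Y=1) = 5/74

5/74


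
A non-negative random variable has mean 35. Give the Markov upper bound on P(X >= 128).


Markov: P(X >= a) <= E[X]/a
P(X >= 128) <= 35/128

35/128


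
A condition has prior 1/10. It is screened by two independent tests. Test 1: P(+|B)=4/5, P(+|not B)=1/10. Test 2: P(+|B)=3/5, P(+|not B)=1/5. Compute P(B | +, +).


After test 1: P(+) = 4/5*1/10 + 1/10*9/10 = 17/100
P(B|+) = (2/25)/(17/100) = 8/17
After test 2 (use post1 as new prior): P(+) = 3/5*8/17 + 1/5*9/17 = 33/85
P(B|+,+) = (24/85)/(33/85) = 8/11

8/11


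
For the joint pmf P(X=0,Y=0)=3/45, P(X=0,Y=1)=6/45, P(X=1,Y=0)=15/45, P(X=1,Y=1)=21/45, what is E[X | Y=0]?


P(Y=0) = 18/45
E[X|Y=0] = (0*3 + 1*15)/18 = 15/18 = 5/6

5/6


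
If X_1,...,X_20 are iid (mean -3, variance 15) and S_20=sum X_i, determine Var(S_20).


By independence, Var(S_n) = n*Var(X_1) = 20*15 = 300

300


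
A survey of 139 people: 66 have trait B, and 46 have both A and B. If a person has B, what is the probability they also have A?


P(A|B) = P(A∩B)/P(B) = (46/139)/(66/139) = 46/66 = 23/33

23/33


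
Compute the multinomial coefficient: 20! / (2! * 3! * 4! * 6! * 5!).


20! = 2432902008176640000
Denominator: 2!=2 * 3!=6 * 4!=24 * 6!=720 * 5!=120
Coefficient = 2432902008176640000 / 24883200 = 97772875200

97772875200


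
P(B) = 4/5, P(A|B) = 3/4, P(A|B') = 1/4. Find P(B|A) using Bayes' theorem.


P(A) = P(A|B)P(B) + P(A|B')P(B') = 3/4*4/5 + 1/4*1/5 = 13/20
P(B|A) = P(A|B)P(B)/P(A) = (3/5)/(13/20) = 12/13

12/13


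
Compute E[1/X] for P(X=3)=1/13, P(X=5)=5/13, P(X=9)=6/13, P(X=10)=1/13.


E[1/X] = sum(g(x)*P(x))
= 1/3*1/13 + 1/5*5/13 + 1/9*6/13 + 1/10*1/13
= 21/130

21/130


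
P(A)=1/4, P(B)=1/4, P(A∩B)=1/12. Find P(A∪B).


P(A∪B) = P(A) + P(B) - P(A∩B)
= 1/4 + 1/4 - 1/12 = 5/12

5/12


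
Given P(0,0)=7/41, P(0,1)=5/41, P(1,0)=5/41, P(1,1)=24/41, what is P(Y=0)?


P(Y=0) = P(0,0)+P(1,0) = 7/41 + 5/41 = 12/41

12/41


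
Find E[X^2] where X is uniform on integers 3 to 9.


E[X^2] = (1/7) * sum(x^2 for x=3..9)
= 280/7 = 40

40


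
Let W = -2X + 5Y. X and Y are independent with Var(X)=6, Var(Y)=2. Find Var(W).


Independence => Cov(X,Y)=0
Var(-2X + 5Y) = (-2)^2*Var(X) + 5^2*Var(Y)
= 4*6 + 25*2 = 74

74


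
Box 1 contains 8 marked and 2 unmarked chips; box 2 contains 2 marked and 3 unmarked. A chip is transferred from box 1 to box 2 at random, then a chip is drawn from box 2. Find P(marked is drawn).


P(transfer marked) = 8/10 = 4/5; P(transfer unmarked) = 1/5
If marked transferred: Urn II has 3 marked of 6, so P(marked|marked moved) = 1/2
If unmarked transferred: Urn II has 2 marked of 6, so P(marked|unmarked moved) = 1/3
By total probability: P(marked) = 4/5*1/2 + 1/5*1/3 = 7/15

7/15


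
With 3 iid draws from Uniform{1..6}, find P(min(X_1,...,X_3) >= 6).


P(min >= 6) = P(all X_i >= 6) = (P(X_1 >= 6))^3
= (1/6)^3 = 1/216

1/216


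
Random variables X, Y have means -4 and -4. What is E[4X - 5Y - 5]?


E[4X - 5Y - 5] = 4*E[X] - 5*E[Y] - 5
= (4)*(-4) + (-5)*(-4) + (-5)
= -16 + 20 - 5 = -1

-1


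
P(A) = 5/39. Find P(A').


P(A') = 1 - P(A) = 1 - 5/39 = 34/39

34/39


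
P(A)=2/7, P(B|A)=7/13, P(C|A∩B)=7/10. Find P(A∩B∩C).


P(A∩B∩C) = P(A) * P(B|A) * P(C|A∩B)
= 2/7 * 7/13 * 7/10
= 2/13 * 7/10 = 7/65

7/65


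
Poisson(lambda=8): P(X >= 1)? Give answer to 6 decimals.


P(X>=1) = 1 - P(X<=0) = 1 - (e^(-8)*8^0/0!)
≈ 1 - 0.0003354626 = 0.9996645374
≈ 0.999665

0.999665


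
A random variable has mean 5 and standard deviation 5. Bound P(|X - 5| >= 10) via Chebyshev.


k = 10/5 = 2
Chebyshev: P(|X-mu| >= k*sigma) <= 1/k^2 = 1/2^2 = 1/4

1/4


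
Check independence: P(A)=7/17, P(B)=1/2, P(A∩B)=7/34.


P(A)*P(B) = 7/17*1/2 = 7/34
P(A∩B) = 7/34, which equals P(A)P(B), so independent

Yes, A and B are independent


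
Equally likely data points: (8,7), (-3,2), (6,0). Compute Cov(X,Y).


E[X]=11/3, E[Y]=3, E[XY]=50/3
Cov(X,Y) = E[XY] - E[X]E[Y] = 50/3 - 11/3*3 = 17/3

17/3


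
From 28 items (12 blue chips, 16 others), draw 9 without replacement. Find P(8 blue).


P(X=8) = C(12,8)*C(16,1) / C(28,9)
= 495*16 / 6906900
= 7920/6906900 = 12/10465

12/10465


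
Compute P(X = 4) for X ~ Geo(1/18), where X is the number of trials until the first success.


P(X=4) = (1-p)^3 * p = (17/18)^3 * 1/18
= 4913/5832 * 1/18 = 4913/104976

4913/104976


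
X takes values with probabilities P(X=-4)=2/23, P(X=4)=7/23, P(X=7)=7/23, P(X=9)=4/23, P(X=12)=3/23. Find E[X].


E[X] = sum(x * P(x))
= -4*2/23 + 4*7/23 + 7*7/23 + 9*4/23 + 12*3/23
= 141/23

141/23


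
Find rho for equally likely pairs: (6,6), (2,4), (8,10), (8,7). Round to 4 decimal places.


Cov(X,Y) = 4.5000, Var(X) = 6.0000, Var(Y) = 4.6875
rho = Cov/(sqrt(VarX)*sqrt(VarY)) = 0.8485

0.8485


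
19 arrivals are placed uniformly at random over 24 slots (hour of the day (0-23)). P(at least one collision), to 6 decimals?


P(all different) = prod((24-i)/24 for i=0..18) = 0.000031
P(at least one match) = 1 - 0.000031 = 0.999969

0.999969


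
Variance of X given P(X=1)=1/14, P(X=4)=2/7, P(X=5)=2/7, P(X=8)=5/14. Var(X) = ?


E[X] = 11/2, E[X^2] = 485/14
Var(X) = E[X^2] - (E[X])^2 = 485/14 - (11/2)^2 = 123/28

123/28


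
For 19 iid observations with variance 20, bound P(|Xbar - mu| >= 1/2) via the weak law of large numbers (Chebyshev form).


Var(Xbar) = Var(X)/n = 20/19
Chebyshev: P(|Xbar-mu| >= 1/2) <= Var(Xbar)/(1/2)^2 = (20/19)/(1/4) = 80/19
Bound exceeds 1, so trivial bound: 1

1


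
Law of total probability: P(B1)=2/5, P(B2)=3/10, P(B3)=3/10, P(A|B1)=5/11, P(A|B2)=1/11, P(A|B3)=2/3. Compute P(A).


P(A) = P(A|B1)P(B1) + P(A|B2)P(B2) + P(A|B3)P(B3)
= 5/11*2/5 + 1/11*3/10 + 2/3*3/10
= 2/11 + 3/110 + 1/5 = 9/22

9/22


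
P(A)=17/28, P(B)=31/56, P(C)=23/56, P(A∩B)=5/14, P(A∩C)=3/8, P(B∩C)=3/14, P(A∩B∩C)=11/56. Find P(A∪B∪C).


P(A∪B∪C) = P(A)+P(B)+P(C) - P(AB)-P(AC)-P(BC) + P(ABC)
= 17/28+31/56+23/56 - 5/14-3/8-3/14 + 11/56
= 23/28

23/28


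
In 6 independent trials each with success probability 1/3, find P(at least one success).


P(at least one) = 1 - P(none)
P(none) = (1 - 1/3)^6 = (2/3)^6 = 64/729
P(at least one) = 1 - 64/729 = 665/729

665/729


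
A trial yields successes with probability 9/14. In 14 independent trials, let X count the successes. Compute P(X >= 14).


P(X>=14) = P(X=14)
= 22876792454961/11112006825558016
= 22876792454961/11112006825558016

22876792454961/11112006825558016


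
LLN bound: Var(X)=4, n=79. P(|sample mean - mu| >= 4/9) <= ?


Var(Xbar) = Var(X)/n = 4/79
Chebyshev: P(|Xbar-mu| >= 4/9) <= Var(Xbar)/(4/9)^2 = (4/79)/(16/81) = 81/316

81/316


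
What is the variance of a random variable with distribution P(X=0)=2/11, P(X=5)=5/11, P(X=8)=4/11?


E[X] = 57/11, E[X^2] = 381/11
Var(X) = E[X^2] - (E[X])^2 = 381/11 - (57/11)^2 = 942/121

942/121


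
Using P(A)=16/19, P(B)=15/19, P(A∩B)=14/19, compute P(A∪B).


P(A∪B) = P(A) + P(B) - P(A∩B)
= 16/19 + 15/19 - 14/19 = 17/19

17/19


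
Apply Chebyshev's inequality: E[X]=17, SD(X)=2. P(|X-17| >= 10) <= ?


k = 10/2 = 5
Chebyshev: P(|X-mu| >= k*sigma) <= 1/k^2 = 1/5^2 = 1/25

1/25


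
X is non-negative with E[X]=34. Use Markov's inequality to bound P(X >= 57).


Markov: P(X >= a) <= E[X]/a
P(X >= 57) <= 34/57

34/57


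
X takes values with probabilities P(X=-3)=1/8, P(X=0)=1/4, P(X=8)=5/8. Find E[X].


E[X] = sum(x * P(x))
= -3*1/8 + 0*1/4 + 8*5/8
= 37/8

37/8


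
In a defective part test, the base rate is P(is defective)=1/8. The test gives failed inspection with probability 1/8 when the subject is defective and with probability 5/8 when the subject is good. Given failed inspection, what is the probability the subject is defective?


P(A) = P(A|B)P(B) + P(A|B')P(B') = 1/8*1/8 + 5/8*7/8 = 9/16
P(B|A) = P(A|B)P(B)/P(A) = (1/64)/(9/16) = 1/36

1/36


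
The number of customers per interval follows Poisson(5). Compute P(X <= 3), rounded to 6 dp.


P(X<=3) = e^(-5)*5^0/0! + e^(-5)*5^1/1! + e^(-5)*5^2/2! + e^(-5)*5^3/3!
≈ 0.0067379470 + 0.0336897350 + 0.0842243375 + 0.1403738958
= 0.2650259153
≈ 0.265026

0.265026


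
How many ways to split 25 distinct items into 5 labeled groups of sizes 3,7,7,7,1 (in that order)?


25! = 15511210043330985984000000
Denominator: 3!=6 * 7!=5040 * 7!=5040 * 7!=5040 * 1!=1
Coefficient = 15511210043330985984000000 / 768144384000 = 20193091776000

20193091776000


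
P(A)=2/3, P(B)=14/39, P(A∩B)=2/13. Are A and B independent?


P(A)*P(B) = 2/3*14/39 = 28/117
P(A∩B) = 2/13 != 28/117, so not independent

No, A and B are not independent


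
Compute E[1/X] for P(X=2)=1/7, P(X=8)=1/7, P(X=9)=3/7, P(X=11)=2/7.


E[1/X] = sum(g(x)*P(x))
= 1/2*1/7 + 1/8*1/7 + 1/9*3/7 + 1/11*2/7
= 43/264

43/264


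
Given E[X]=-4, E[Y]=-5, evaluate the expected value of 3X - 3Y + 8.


E[3X - 3Y + 8] = 3*E[X] - 3*E[Y] + 8
= (3)*(-4) + (-3)*(-5) + (8)
= -12 + 15 + 8 = 11

11


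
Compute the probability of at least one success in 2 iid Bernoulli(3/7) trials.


P(at least one) = 1 - P(none)
P(none) = (1 - 3/7)^2 = (4/7)^2 = 16/49
P(at least one) = 1 - 16/49 = 33/49

33/49


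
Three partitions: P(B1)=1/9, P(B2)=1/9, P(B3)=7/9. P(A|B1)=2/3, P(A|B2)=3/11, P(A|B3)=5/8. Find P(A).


P(A) = P(A|B1)P(B1) + P(A|B2)P(B2) + P(A|B3)P(B3)
= 2/3*1/9 + 3/11*1/9 + 5/8*7/9
= 2/27 + 1/33 + 35/72 = 1403/2376

1403/2376


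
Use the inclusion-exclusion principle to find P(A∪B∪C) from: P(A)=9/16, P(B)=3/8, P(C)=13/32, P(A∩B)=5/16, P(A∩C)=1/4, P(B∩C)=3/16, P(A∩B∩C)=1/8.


P(A∪B∪C) = P(A)+P(B)+P(C) - P(AB)-P(AC)-P(BC) + P(ABC)
= 9/16+3/8+13/32 - 5/16-1/4-3/16 + 1/8
= 23/32

23/32


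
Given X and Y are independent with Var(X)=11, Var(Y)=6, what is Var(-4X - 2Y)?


Independence => Cov(X,Y)=0
Var(-4X - 2Y) = (-4)^2*Var(X) + (-2)^2*Var(Y)
= 16*11 + 4*6 = 200

200


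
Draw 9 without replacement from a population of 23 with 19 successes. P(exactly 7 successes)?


P(X=7) = C(19,7)*C(4,2) / C(23,9)
= 50388*6 / 817190
= 302328/817190 = 468/1265

468/1265


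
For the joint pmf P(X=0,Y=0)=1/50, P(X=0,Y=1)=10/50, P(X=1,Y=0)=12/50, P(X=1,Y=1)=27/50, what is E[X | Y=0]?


P(Y=0) = 13/50
E[X|Y=0] = (0*1 + 1*12)/13 = 12/13

12/13


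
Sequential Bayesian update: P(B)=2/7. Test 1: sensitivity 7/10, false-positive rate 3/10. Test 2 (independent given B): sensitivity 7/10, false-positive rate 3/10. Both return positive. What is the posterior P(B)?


After test 1: P(+) = 7/10*2/7 + 3/10*5/7 = 29/70
P(B|+) = (1/5)/(29/70) = 14/29
After test 2 (use post1 as new prior): P(+) = 7/10*14/29 + 3/10*15/29 = 143/290
P(B|+,+) = (49/145)/(143/290) = 98/143

98/143


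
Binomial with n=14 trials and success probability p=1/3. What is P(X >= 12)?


P(X>=12) = P(X=12) + P(X=13) + P(X=14)
= 364/4782969 + 28/4782969 + 1/4782969
= 131/1594323

131/1594323


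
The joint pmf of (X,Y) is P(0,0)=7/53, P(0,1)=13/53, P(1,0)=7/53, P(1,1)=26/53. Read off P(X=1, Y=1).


Read from table: P(X=1, Y=1) = 26/53

26/53


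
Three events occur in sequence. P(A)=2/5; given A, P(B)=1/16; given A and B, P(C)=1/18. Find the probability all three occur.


P(A∩B∩C) = P(A) * P(B|A) * P(C|A∩B)
= 2/5 * 1/16 * 1/18
= 1/40 * 1/18 = 1/720

1/720


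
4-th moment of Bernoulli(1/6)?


For Bernoulli: X in {0,1}
E[X^4] = 0^4*(1-1/6) + 1^4*1/6 = 1/6

1/6


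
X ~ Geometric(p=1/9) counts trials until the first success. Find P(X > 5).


P(X > 5) = P(first 5 trials all fail) = (1-p)^5 = (8/9)^5 = 32768/59049

32768/59049


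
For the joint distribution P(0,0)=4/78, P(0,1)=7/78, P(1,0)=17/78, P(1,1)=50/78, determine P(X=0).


P(X=0) = P(0,0)+P(0,1) = 4/78 + 7/78 = 11/78

11/78


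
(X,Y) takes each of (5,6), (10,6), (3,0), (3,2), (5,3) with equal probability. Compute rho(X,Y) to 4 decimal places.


Cov(X,Y) = 4.5200, Var(X) = 6.5600, Var(Y) = 5.4400
rho = Cov/(sqrt(VarX)*sqrt(VarY)) = 0.7566

0.7566


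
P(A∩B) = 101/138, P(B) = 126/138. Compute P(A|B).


P(A|B) = P(A∩B)/P(B) = (101/138)/(126/138) = 101/126

101/126


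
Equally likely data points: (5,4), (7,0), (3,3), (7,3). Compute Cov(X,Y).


E[X]=11/2, E[Y]=5/2, E[XY]=25/2
Cov(X,Y) = E[XY] - E[X]E[Y] = 25/2 - 11/2*5/2 = -5/4

-5/4


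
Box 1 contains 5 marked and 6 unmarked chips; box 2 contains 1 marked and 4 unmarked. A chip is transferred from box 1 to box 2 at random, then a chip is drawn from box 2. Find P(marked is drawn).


P(transfer marked) = 5/11; P(transfer unmarked) = 6/11
If marked transferred: Urn II has 2 marked of 6, so P(marked|marked moved) = 1/3
If unmarked transferred: Urn II has 1 marked of 6, so P(marked|unmarked moved) = 1/6
By total probability: P(marked) = 5/11*1/3 + 6/11*1/6 = 8/33

8/33
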